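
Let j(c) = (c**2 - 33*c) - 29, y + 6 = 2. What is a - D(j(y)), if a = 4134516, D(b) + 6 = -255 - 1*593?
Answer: 4135370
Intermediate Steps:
y = -4 (y = -6 + 2 = -4)
j(c) = -29 + c**2 - 33*c
D(b) = -854 (D(b) = -6 + (-255 - 1*593) = -6 + (-255 - 593) = -6 - 848 = -854)
a - D(j(y)) = 4134516 - 1*(-854) = 4134516 + 854 = 4135370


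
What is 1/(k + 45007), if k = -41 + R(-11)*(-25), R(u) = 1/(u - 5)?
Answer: 16/719481 ≈ 2.2238e-5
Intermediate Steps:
R(u) = 1/(-5 + u)
k = -631/16 (k = -41 - 25/(-5 - 11) = -41 - 25/(-16) = -41 - 1/16*(-25) = -41 + 25/16 = -631/16 ≈ -39.438)
1/(k + 45007) = 1/(-631/16 + 45007) = 1/(719481/16) = 16/719481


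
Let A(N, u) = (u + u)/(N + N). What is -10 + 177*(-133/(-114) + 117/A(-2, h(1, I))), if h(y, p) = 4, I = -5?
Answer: -10158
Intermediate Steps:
A(N, u) = u/N (A(N, u) = (2*u)/((2*N)) = (2*u)*(1/(2*N)) = u/N)
-10 + 177*(-133/(-114) + 117/A(-2, h(1, I))) = -10 + 177*(-133/(-114) + 117/((4/(-2)))) = -10 + 177*(-133*(-1/114) + 117/((4*(-½)))) = -10 + 177*(7/6 + 117/(-2)) = -10 + 177*(7/6 + 117*(-½)) = -10 + 177*(7/6 - 117/2) = -10 + 177*(-172/3) = -10 - 10148 = -10158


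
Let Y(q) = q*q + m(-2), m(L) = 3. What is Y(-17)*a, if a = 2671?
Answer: 779932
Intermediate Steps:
Y(q) = 3 + q² (Y(q) = q*q + 3 = q² + 3 = 3 + q²)
Y(-17)*a = (3 + (-17)²)*2671 = (3 + 289)*2671 = 292*2671 = 779932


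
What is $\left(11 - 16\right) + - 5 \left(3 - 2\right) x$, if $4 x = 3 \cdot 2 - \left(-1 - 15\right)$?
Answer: $- \frac{65}{2} \approx -32.5$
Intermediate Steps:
$x = \frac{11}{2}$ ($x = \frac{3 \cdot 2 - \left(-1 - 15\right)}{4} = \frac{6 - \left(-1 - 15\right)}{4} = \frac{6 - -16}{4} = \frac{6 + 16}{4} = \frac{1}{4} \cdot 22 = \frac{11}{2} \approx 5.5$)
$\left(11 - 16\right) + - 5 \left(3 - 2\right) x = \left(11 - 16\right) + - 5 \left(3 - 2\right) \frac{11}{2} = -5 + \left(-5\right) 1 \cdot \frac{11}{2} = -5 - \frac{55}{2} = - \frac{65}{2}$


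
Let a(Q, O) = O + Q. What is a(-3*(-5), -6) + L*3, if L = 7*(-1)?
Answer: -12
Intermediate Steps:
L = -7
a(-3*(-5), -6) + L*3 = (-6 - 3*(-5)) - 7*3 = (-6 + 15) - 21 = 9 - 21 = -12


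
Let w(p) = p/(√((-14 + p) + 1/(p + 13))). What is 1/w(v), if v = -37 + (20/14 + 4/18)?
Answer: -3*I*√674741914/391952 ≈ -0.19882*I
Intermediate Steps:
v = -2227/63 (v = -37 + (20*(1/14) + 4*(1/18)) = -37 + (10/7 + 2/9) = -37 + 104/63 = -2227/63 ≈ -35.349)
w(p) = p/√(-14 + p + 1/(13 + p)) (w(p) = p/(√((-14 + p) + 1/(13 + p))) = p/(√(-14 + p + 1/(13 + p))) = p/√(-14 + p + 1/(13 + p)))
1/w(v) = 1/(-2227*(-8*I*√154/21)/√(-181 + (-2227/63)² - 1*(-2227/63))/63) = 1/(-2227*(-8*I*√154/21)/√(-181 + 4959529/3969 + 2227/63)/63) = 1/(-2227*(-24*I*√674741914/4381441)/63) = 1/(-(-17816)*I*√674741914/92010261) = 1/(17816*I*√674741914/92010261) = -3*I*√674741914/391952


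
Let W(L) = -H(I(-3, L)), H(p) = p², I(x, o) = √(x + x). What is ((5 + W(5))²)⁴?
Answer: 214358881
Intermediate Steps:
I(x, o) = √2*√x (I(x, o) = √(2*x) = √2*√x)
W(L) = 6 (W(L) = -(√2*√(-3))² = -(√2*(I*√3))² = -(I*√6)² = -1*(-6) = 6)
((5 + W(5))²)⁴ = ((5 + 6)²)⁴ = (11²)⁴ = 121⁴ = 214358881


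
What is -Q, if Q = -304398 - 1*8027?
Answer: 312425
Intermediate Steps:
Q = -312425 (Q = -304398 - 8027 = -312425)
-Q = -1*(-312425) = 312425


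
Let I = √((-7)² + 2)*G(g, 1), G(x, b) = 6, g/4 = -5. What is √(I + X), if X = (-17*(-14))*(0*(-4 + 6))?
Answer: √2*3^(¾)*17^(¼) ≈ 6.5459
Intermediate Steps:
g = -20 (g = 4*(-5) = -20)
X = 0 (X = 238*(0*2) = 238*0 = 0)
I = 6*√51 (I = √((-7)² + 2)*6 = √(49 + 2)*6 = √51*6 = 6*√51 ≈ 42.849)
√(I + X) = √(6*√51 + 0) = √(6*√51) = √2*3^(¾)*17^(¼)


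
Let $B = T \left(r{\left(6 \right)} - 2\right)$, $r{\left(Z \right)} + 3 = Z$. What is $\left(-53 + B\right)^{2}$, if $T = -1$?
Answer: $2916$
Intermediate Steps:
$r{\left(Z \right)} = -3 + Z$
$B = -1$ ($B = - (\left(-3 + 6\right) - 2) = - (3 - 2) = \left(-1\right) 1 = -1$)
$\left(-53 + B\right)^{2} = \left(-53 - 1\right)^{2} = \left(-54\right)^{2} = 2916$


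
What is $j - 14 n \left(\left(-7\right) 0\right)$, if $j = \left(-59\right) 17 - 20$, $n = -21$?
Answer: $-1023$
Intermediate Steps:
$j = -1023$ ($j = -1003 - 20 = -1023$)
$j - 14 n \left(\left(-7\right) 0\right) = -1023 - 14 \left(-21\right) \left(\left(-7\right) 0\right) = -1023 - \left(-294\right) 0 = -1023 - 0 = -1023 + 0 = -1023$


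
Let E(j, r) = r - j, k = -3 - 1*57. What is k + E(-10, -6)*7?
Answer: -32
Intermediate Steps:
k = -60 (k = -3 - 57 = -60)
k + E(-10, -6)*7 = -60 + (-6 - 1*(-10))*7 = -60 + (-6 + 10)*7 = -60 + 4*7 = -60 + 28 = -32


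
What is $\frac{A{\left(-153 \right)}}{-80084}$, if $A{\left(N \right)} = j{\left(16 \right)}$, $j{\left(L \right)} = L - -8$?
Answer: $- \frac{6}{20021} \approx -0.00029969$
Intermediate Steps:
$j{\left(L \right)} = 8 + L$ ($j{\left(L \right)} = L + 8 = 8 + L$)
$A{\left(N \right)} = 24$ ($A{\left(N \right)} = 8 + 16 = 24$)
$\frac{A{\left(-153 \right)}}{-80084} = \frac{24}{-80084} = 24 \left(- \frac{1}{80084}\right) = - \frac{6}{20021}$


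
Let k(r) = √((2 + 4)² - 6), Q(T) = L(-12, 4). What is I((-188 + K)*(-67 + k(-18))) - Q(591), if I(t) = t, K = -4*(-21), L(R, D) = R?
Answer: 6980 - 104*√30 ≈ 6410.4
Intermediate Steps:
Q(T) = -12
k(r) = √30 (k(r) = √(6² - 6) = √(36 - 6) = √30)
K = 84
I((-188 + K)*(-67 + k(-18))) - Q(591) = (-188 + 84)*(-67 + √30) - 1*(-12) = -104*(-67 + √30) + 12 = (6968 - 104*√30) + 12 = 6980 - 104*√30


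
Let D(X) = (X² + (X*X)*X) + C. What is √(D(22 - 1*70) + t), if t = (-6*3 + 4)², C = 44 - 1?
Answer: I*√108049 ≈ 328.71*I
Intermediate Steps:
C = 43
D(X) = 43 + X² + X³ (D(X) = (X² + (X*X)*X) + 43 = (X² + X²*X) + 43 = (X² + X³) + 43 = 43 + X² + X³)
t = 196 (t = (-18 + 4)² = (-14)² = 196)
√(D(22 - 1*70) + t) = √((43 + (22 - 1*70)² + (22 - 1*70)³) + 196) = √((43 + (22 - 70)² + (22 - 70)³) + 196) = √((43 + (-48)² + (-48)³) + 196) = √((43 + 2304 - 110592) + 196) = √(-108245 + 196) = √(-108049) = I*√108049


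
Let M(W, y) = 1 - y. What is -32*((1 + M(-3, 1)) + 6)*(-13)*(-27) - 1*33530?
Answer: -112154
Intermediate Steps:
-32*((1 + M(-3, 1)) + 6)*(-13)*(-27) - 1*33530 = -32*((1 + (1 - 1*1)) + 6)*(-13)*(-27) - 1*33530 = -32*((1 + (1 - 1)) + 6)*(-13)*(-27) - 33530 = -32*((1 + 0) + 6)*(-13)*(-27) - 33530 = -32*(1 + 6)*(-13)*(-27) - 33530 = -224*(-13)*(-27) - 33530 = -32*(-91)*(-27) - 33530 = 2912*(-27) - 33530 = -78624 - 33530 = -112154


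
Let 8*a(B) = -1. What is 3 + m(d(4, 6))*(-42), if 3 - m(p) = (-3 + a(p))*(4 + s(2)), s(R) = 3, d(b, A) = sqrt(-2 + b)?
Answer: -4167/4 ≈ -1041.8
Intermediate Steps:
a(B) = -1/8 (a(B) = (1/8)*(-1) = -1/8)
m(p) = 199/8 (m(p) = 3 - (-3 - 1/8)*(4 + 3) = 3 - (-25)*7/8 = 3 - 1*(-175/8) = 3 + 175/8 = 199/8)
3 + m(d(4, 6))*(-42) = 3 + (199/8)*(-42) = 3 - 4179/4 = -4167/4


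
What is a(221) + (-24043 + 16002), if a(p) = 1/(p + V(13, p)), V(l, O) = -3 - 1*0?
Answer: -1752937/218 ≈ -8041.0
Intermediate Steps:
V(l, O) = -3 (V(l, O) = -3 + 0 = -3)
a(p) = 1/(-3 + p) (a(p) = 1/(p - 3) = 1/(-3 + p))
a(221) + (-24043 + 16002) = 1/(-3 + 221) + (-24043 + 16002) = 1/218 - 8041 = -1752937/218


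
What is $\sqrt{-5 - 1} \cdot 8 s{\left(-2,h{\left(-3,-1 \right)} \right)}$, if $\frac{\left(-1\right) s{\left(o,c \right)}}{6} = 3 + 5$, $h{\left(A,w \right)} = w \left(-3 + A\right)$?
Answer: $- 384 i \sqrt{6} \approx - 940.6 i$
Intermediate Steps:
$s{\left(o,c \right)} = -48$ ($s{\left(o,c \right)} = - 6 \left(3 + 5\right) = \left(-6\right) 8 = -48$)
$\sqrt{-5 - 1} \cdot 8 s{\left(-2,h{\left(-3,-1 \right)} \right)} = \sqrt{-5 - 1} \cdot 8 \left(-48\right) = \sqrt{-6} \cdot 8 \left(-48\right) = i \sqrt{6} \cdot 8 \left(-48\right) = 8 i \sqrt{6} \left(-48\right) = - 384 i \sqrt{6}$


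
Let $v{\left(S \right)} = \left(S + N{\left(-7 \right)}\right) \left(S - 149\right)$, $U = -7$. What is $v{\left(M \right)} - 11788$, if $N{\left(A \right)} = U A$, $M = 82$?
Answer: $-20565$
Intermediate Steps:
$N{\left(A \right)} = - 7 A$
$v{\left(S \right)} = \left(-149 + S\right) \left(49 + S\right)$ ($v{\left(S \right)} = \left(S - -49\right) \left(S - 149\right) = \left(S + 49\right) \left(-149 + S\right) = \left(49 + S\right) \left(-149 + S\right) = \left(-149 + S\right) \left(49 + S\right)$)
$v{\left(M \right)} - 11788 = \left(-7301 + 82^{2} - 8200\right) - 11788 = \left(-7301 + 6724 - 8200\right) - 11788 = -8777 - 11788 = -20565$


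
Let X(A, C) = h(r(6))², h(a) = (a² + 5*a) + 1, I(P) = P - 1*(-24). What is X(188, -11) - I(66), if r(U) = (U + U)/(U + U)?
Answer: -41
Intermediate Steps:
I(P) = 24 + P (I(P) = P + 24 = 24 + P)
r(U) = 1 (r(U) = (2*U)/((2*U)) = (2*U)*(1/(2*U)) = 1)
h(a) = 1 + a² + 5*a
X(A, C) = 49 (X(A, C) = (1 + 1² + 5*1)² = (1 + 1 + 5)² = 7² = 49)
X(188, -11) - I(66) = 49 - (24 + 66) = 49 - 1*90 = 49 - 90 = -41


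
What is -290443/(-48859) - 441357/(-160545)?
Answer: 3247306338/373527055 ≈ 8.6936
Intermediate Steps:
-290443/(-48859) - 441357/(-160545) = -290443*(-1/48859) - 441357*(-1/160545) = 290443/48859 + 21017/7645 = 3247306338/373527055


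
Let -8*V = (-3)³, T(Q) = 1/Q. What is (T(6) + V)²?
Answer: 7225/576 ≈ 12.543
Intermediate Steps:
T(Q) = 1/Q
V = 27/8 (V = -⅛*(-3)³ = -⅛*(-27) = 27/8 ≈ 3.3750)
(T(6) + V)² = (1/6 + 27/8)² = (⅙ + 27/8)² = (85/24)² = 7225/576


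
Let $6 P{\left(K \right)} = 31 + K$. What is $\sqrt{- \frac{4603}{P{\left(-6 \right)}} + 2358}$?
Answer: $\frac{2 \sqrt{7833}}{5} \approx 35.402$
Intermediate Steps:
$P{\left(K \right)} = \frac{31}{6} + \frac{K}{6}$ ($P{\left(K \right)} = \frac{31 + K}{6} = \frac{31}{6} + \frac{K}{6}$)
$\sqrt{- \frac{4603}{P{\left(-6 \right)}} + 2358} = \sqrt{- \frac{4603}{\frac{31}{6} + \frac{1}{6} \left(-6\right)} + 2358} = \sqrt{- \frac{4603}{\frac{31}{6} - 1} + 2358} = \sqrt{- \frac{4603}{\frac{25}{6}} + 2358} = \sqrt{\left(-4603\right) \frac{6}{25} + 2358} = \sqrt{- \frac{27618}{25} + 2358} = \sqrt{\frac{31332}{25}} = \frac{2 \sqrt{7833}}{5}$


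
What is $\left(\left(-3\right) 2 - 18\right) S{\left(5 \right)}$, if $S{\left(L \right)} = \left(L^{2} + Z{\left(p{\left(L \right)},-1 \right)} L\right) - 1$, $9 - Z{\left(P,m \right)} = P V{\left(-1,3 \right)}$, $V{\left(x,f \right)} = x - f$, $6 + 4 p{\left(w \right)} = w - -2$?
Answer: $-1776$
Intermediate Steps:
$p{\left(w \right)} = -1 + \frac{w}{4}$ ($p{\left(w \right)} = - \frac{3}{2} + \frac{w - -2}{4} = - \frac{3}{2} + \frac{w + 2}{4} = - \frac{3}{2} + \frac{2 + w}{4} = - \frac{3}{2} + \left(\frac{1}{2} + \frac{w}{4}\right) = -1 + \frac{w}{4}$)
$Z{\left(P,m \right)} = 9 + 4 P$ ($Z{\left(P,m \right)} = 9 - P \left(-1 - 3\right) = 9 - P \left(-4\right) = 9 - - 4 P = 9 + 4 P$)
$S{\left(L \right)} = -1 + L^{2} + L \left(5 + L\right)$ ($S{\left(L \right)} = \left(L^{2} + \left(9 + 4 \left(-1 + \frac{L}{4}\right)\right) L\right) - 1 = \left(L^{2} + \left(9 + \left(-4 + L\right)\right) L\right) - 1 = \left(L^{2} + \left(5 + L\right) L\right) - 1 = \left(L^{2} + L \left(5 + L\right)\right) - 1 = -1 + L^{2} + L \left(5 + L\right)$)
$\left(\left(-3\right) 2 - 18\right) S{\left(5 \right)} = \left(\left(-3\right) 2 - 18\right) \left(-1 + 5^{2} + 5 \left(5 + 5\right)\right) = \left(-6 - 18\right) \left(-1 + 25 + 5 \cdot 10\right) = - 24 \left(-1 + 25 + 50\right) = \left(-24\right) 74 = -1776$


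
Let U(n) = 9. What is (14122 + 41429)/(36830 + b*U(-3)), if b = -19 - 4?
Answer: 55551/36623 ≈ 1.5168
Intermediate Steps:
b = -23
(14122 + 41429)/(36830 + b*U(-3)) = (14122 + 41429)/(36830 - 23*9) = 55551/(36830 - 207) = 55551/36623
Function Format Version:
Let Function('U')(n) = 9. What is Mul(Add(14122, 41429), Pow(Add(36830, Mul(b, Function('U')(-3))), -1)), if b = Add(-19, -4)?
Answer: Rational(55551, 36623) ≈ 1.5168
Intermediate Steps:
b = -23
Mul(Add(14122, 41429), Pow(Add(36830, Mul(b, Function('U')(-3))), -1)) = Mul(Add(14122, 41429), Pow(Add(36830, Mul(-23, 9)), -1)) = Mul(55551, Pow(Add(36830, -207), -1)) = Mul(55551, Pow(36623, -1)) = Mul(55551, Rational(1, 36623)) = Rational(55551, 36623)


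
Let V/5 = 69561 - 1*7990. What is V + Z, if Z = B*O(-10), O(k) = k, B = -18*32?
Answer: 313615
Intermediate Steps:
B = -576
V = 307855 (V = 5*(69561 - 1*7990) = 5*(69561 - 7990) = 5*61571 = 307855)
Z = 5760 (Z = -576*(-10) = 5760)
V + Z = 307855 + 5760 = 313615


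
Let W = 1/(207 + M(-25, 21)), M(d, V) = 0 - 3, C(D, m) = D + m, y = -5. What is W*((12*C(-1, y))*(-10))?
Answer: 60/17 ≈ 3.5294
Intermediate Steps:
M(d, V) = -3
W = 1/204 (W = 1/(207 - 3) = 1/204 ≈ 0.0049020)
W*((12*C(-1, y))*(-10)) = ((12*(-1 - 5))*(-10))/204 = ((12*(-6))*(-10))/204 = (-72*(-10))/204 = (1/204)*720 = 60/17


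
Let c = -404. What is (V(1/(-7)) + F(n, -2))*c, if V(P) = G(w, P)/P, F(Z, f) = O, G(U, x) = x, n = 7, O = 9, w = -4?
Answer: -4040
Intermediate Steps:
F(Z, f) = 9
V(P) = 1 (V(P) = P/P = 1)
(V(1/(-7)) + F(n, -2))*c = (1 + 9)*(-404) = 10*(-404) = -4040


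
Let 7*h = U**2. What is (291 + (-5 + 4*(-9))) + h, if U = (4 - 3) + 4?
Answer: 1775/7 ≈ 253.57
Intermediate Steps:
U = 5 (U = 1 + 4 = 5)
h = 25/7 (h = (1/7)*5**2 = (1/7)*25 = 25/7 ≈ 3.5714)
(291 + (-5 + 4*(-9))) + h = (291 + (-5 + 4*(-9))) + 25/7 = (291 + (-5 - 36)) + 25/7 = (291 - 41) + 25/7 = 250 + 25/7 = 1775/7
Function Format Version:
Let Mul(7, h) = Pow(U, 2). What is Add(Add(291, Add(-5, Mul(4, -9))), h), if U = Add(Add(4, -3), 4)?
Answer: Rational(1775, 7) ≈ 253.57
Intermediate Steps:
U = 5 (U = Add(1, 4) = 5)
h = Rational(25, 7) (h = Mul(Rational(1, 7), Pow(5, 2)) = Mul(Rational(1, 7), 25) = Rational(25, 7) ≈ 3.5714)
Add(Add(291, Add(-5, Mul(4, -9))), h) = Add(Add(291, Add(-5, Mul(4, -9))), Rational(25, 7)) = Add(Add(291, Add(-5, -36)), Rational(25, 7)) = Add(Add(291, -41), Rational(25, 7)) = Add(250, Rational(25, 7)) = Rational(1775, 7)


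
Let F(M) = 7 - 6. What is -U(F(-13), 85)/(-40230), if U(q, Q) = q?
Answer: 1/40230 ≈ 2.4857e-5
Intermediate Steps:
F(M) = 1
-U(F(-13), 85)/(-40230) = -1*1/(-40230) = -1*(-1/40230) = 1/40230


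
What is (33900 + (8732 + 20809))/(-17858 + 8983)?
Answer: -63441/8875 ≈ -7.1483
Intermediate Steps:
(33900 + (8732 + 20809))/(-17858 + 8983) = (33900 + 29541)/(-8875) = 63441*(-1/8875) = -63441/8875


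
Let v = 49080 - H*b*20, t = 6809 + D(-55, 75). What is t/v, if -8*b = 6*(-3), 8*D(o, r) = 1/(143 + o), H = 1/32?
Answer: 4793537/34551330 ≈ 0.13874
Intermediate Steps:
H = 1/32 ≈ 0.031250
D(o, r) = 1/(8*(143 + o))
b = 9/4 (b = -3*(-3)/4 = -⅛*(-18) = 9/4 ≈ 2.2500)
t = 4793537/704 (t = 6809 + 1/(8*(143 - 55)) = 6809 + (⅛)/88 = 6809 + (⅛)*(1/88) = 6809 + 1/704 = 4793537/704 ≈ 6809.0)
v = 1570515/32 (v = 49080 - (1/32)*(9/4)*20 = 49080 - 9*20/128 = 49080 - 1*45/32 = 49080 - 45/32 = 1570515/32 ≈ 49079.)
t/v = 4793537/(704*(1570515/32)) = (4793537/704)*(32/1570515) = 4793537/34551330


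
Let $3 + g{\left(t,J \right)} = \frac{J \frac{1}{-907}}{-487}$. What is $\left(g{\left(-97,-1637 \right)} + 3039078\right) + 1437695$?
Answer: $\frac{1977429598293}{441709} \approx 4.4768 \cdot 10^{6}$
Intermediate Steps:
$g{\left(t,J \right)} = -3 + \frac{J}{441709}$ ($g{\left(t,J \right)} = -3 + \frac{J \frac{1}{-907}}{-487} = -3 + J \left(- \frac{1}{907}\right) \left(- \frac{1}{487}\right) = -3 + - \frac{J}{907} \left(- \frac{1}{487}\right) = -3 + \frac{J}{441709}$)
$\left(g{\left(-97,-1637 \right)} + 3039078\right) + 1437695 = \left(\left(-3 + \frac{1}{441709} \left(-1637\right)\right) + 3039078\right) + 1437695 = \left(\left(-3 - \frac{1637}{441709}\right) + 3039078\right) + 1437695 = \left(- \frac{1326764}{441709} + 3039078\right) + 1437695 = \frac{1342386777538}{441709} + 1437695 = \frac{1977429598293}{441709}$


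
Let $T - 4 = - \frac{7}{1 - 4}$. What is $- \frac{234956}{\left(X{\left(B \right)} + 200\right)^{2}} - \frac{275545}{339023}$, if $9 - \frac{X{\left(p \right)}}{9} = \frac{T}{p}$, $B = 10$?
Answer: $- \frac{10053906833705}{2569458368207} \approx -3.9128$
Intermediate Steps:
$T = \frac{19}{3}$ ($T = 4 - \frac{7}{1 - 4} = 4 - \frac{7}{-3} = 4 - - \frac{7}{3} = 4 + \frac{7}{3} = \frac{19}{3} \approx 6.3333$)
$X{\left(p \right)} = 81 - \frac{57}{p}$ ($X{\left(p \right)} = 81 - 9 \frac{19}{3 p} = 81 - \frac{57}{p}$)
$- \frac{234956}{\left(X{\left(B \right)} + 200\right)^{2}} - \frac{275545}{339023} = - \frac{234956}{\left(\left(81 - \frac{57}{10}\right) + 200\right)^{2}} - \frac{275545}{339023} = - \frac{234956}{\left(\frac{753}{10} + 200\right)^{2}} - \frac{275545}{339023} = - \frac{234956}{\left(\frac{2753}{10}\right)^{2}} - \frac{275545}{339023} = - \frac{234956}{\frac{7579009}{100}} - \frac{275545}{339023} = \left(-234956\right) \frac{100}{7579009} - \frac{275545}{339023} = - \frac{23495600}{7579009} - \frac{275545}{339023} = - \frac{10053906833705}{2569458368207}$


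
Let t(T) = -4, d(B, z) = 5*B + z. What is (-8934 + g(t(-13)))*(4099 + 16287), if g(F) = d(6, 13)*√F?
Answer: -182128524 + 1753196*I ≈ -1.8213e+8 + 1.7532e+6*I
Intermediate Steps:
d(B, z) = z + 5*B
g(F) = 43*√F (g(F) = (13 + 5*6)*√F = (13 + 30)*√F = 43*√F)
(-8934 + g(t(-13)))*(4099 + 16287) = (-8934 + 43*√(-4))*(4099 + 16287) = (-8934 + 43*(2*I))*20386 = (-8934 + 86*I)*20386 = -182128524 + 1753196*I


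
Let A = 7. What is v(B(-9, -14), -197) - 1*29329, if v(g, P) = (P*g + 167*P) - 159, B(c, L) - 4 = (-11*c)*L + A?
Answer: 208488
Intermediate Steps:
B(c, L) = 11 - 11*L*c (B(c, L) = 4 + ((-11*c)*L + 7) = 4 + (-11*L*c + 7) = 4 + (7 - 11*L*c) = 11 - 11*L*c)
v(g, P) = -159 + 167*P + P*g (v(g, P) = (167*P + P*g) - 159 = -159 + 167*P + P*g)
v(B(-9, -14), -197) - 1*29329 = (-159 + 167*(-197) - 197*(11 - 11*(-14)*(-9))) - 1*29329 = (-159 - 32899 - 197*(11 - 1386)) - 29329 = (-159 - 32899 - 197*(-1375)) - 29329 = (-159 - 32899 + 270875) - 29329 = 237817 - 29329 = 208488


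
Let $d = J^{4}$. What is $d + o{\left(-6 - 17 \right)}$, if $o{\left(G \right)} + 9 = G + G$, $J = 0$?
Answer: $-55$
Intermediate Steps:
$o{\left(G \right)} = -9 + 2 G$ ($o{\left(G \right)} = -9 + \left(G + G\right) = -9 + 2 G$)
$d = 0$ ($d = 0^{4} = 0$)
$d + o{\left(-6 - 17 \right)} = 0 + \left(-9 + 2 \left(-6 - 17\right)\right) = 0 + \left(-9 + 2 \left(-23\right)\right) = 0 - 55 = -55$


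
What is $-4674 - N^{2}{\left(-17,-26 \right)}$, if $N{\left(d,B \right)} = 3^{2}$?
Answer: $-4755$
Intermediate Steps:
$N{\left(d,B \right)} = 9$
$-4674 - N^{2}{\left(-17,-26 \right)} = -4674 - 9^{2} = -4674 - 81 = -4755$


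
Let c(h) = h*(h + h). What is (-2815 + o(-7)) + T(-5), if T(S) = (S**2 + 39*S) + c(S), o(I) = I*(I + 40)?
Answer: -3166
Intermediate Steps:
c(h) = 2*h**2 (c(h) = h*(2*h) = 2*h**2)
o(I) = I*(40 + I)
T(S) = 3*S**2 + 39*S (T(S) = (S**2 + 39*S) + 2*S**2 = 3*S**2 + 39*S)
(-2815 + o(-7)) + T(-5) = (-2815 - 7*(40 - 7)) + 3*(-5)*(13 - 5) = (-2815 - 7*33) + 3*(-5)*8 = (-2815 - 231) - 120 = -3046 - 120 = -3166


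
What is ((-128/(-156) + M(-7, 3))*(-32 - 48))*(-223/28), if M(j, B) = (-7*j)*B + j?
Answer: 24494320/273 ≈ 89723.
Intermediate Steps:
M(j, B) = j - 7*B*j (M(j, B) = -7*B*j + j = j - 7*B*j)
((-128/(-156) + M(-7, 3))*(-32 - 48))*(-223/28) = ((-128/(-156) - 7*(1 - 7*3))*(-32 - 48))*(-223/28) = ((-128*(-1/156) - 7*(1 - 21))*(-80))*(-223*1/28) = ((32/39 - 7*(-20))*(-80))*(-223/28) = ((32/39 + 140)*(-80))*(-223/28) = ((5492/39)*(-80))*(-223/28) = -439360/39*(-223/28) = 24494320/273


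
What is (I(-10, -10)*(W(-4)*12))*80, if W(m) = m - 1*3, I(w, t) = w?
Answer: 67200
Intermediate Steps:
W(m) = -3 + m (W(m) = m - 3 = -3 + m)
(I(-10, -10)*(W(-4)*12))*80 = -10*(-3 - 4)*12*80 = -(-70)*12*80 = -10*(-84)*80 = 840*80 = 67200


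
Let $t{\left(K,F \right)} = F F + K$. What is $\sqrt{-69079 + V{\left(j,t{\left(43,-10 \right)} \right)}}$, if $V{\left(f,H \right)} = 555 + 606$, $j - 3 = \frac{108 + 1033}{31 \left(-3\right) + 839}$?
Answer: $i \sqrt{67918} \approx 260.61 i$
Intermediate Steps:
$j = \frac{3379}{746}$ ($j = 3 + \frac{108 + 1033}{31 \left(-3\right) + 839} = 3 + \frac{1141}{-93 + 839} = 3 + \frac{1141}{746} = \frac{3379}{746} \approx 4.5295$)
$t{\left(K,F \right)} = K + F^{2}$ ($t{\left(K,F \right)} = F^{2} + K = K + F^{2}$)
$V{\left(f,H \right)} = 1161$
$\sqrt{-69079 + V{\left(j,t{\left(43,-10 \right)} \right)}} = \sqrt{-69079 + 1161} = \sqrt{-67918} = i \sqrt{67918}$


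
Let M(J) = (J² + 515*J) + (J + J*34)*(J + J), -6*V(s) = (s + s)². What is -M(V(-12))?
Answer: -604896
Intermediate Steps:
V(s) = -2*s²/3 (V(s) = -(s + s)²/6 = -4*s²/6 = -2*s²/3)
M(J) = 71*J² + 515*J (M(J) = (J² + 515*J) + (J + 34*J)*(2*J) = (J² + 515*J) + (35*J)*(2*J) = (J² + 515*J) + 70*J² = 71*J² + 515*J)
-M(V(-12)) = -(-⅔*(-12)²)*(515 + 71*(-⅔*(-12)²)) = -(-⅔*144)*(515 + 71*(-⅔*144)) = -(-96)*(515 + 71*(-96)) = -(-96)*(515 - 6816) = -(-96)*(-6301) = -1*604896 = -604896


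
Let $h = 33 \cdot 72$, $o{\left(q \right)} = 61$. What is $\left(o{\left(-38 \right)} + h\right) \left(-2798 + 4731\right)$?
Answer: $4710721$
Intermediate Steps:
$h = 2376$
$\left(o{\left(-38 \right)} + h\right) \left(-2798 + 4731\right) = \left(61 + 2376\right) \left(-2798 + 4731\right) = 2437 \cdot 1933 = 4710721$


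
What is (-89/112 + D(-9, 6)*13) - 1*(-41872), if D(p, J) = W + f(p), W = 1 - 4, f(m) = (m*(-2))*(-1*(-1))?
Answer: 4711415/112 ≈ 42066.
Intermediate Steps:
f(m) = -2*m (f(m) = -2*m*1 = -2*m)
W = -3
D(p, J) = -3 - 2*p
(-89/112 + D(-9, 6)*13) - 1*(-41872) = (-89/112 + (-3 - 2*(-9))*13) - 1*(-41872) = (-89*1/112 + (-3 + 18)*13) + 41872 = (-89/112 + 15*13) + 41872 = (-89/112 + 195) + 41872 = 21751/112 + 41872 = 4711415/112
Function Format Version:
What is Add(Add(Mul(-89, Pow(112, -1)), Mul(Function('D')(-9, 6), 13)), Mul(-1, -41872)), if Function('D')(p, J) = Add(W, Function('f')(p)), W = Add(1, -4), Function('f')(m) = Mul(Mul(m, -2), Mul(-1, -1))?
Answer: Rational(4711415, 112) ≈ 42066.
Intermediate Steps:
Function('f')(m) = Mul(-2, m) (Function('f')(m) = Mul(Mul(-2, m), 1) = Mul(-2, m))
W = -3
Function('D')(p, J) = Add(-3, Mul(-2, p))
Add(Add(Mul(-89, Pow(112, -1)), Mul(Function('D')(-9, 6), 13)), Mul(-1, -41872)) = Add(Add(Mul(-89, Pow(112, -1)), Mul(Add(-3, Mul(-2, -9)), 13)), Mul(-1, -41872)) = Add(Add(Mul(-89, Rational(1, 112)), Mul(Add(-3, 18), 13)), 41872) = Add(Add(Rational(-89, 112), Mul(15, 13)), 41872) = Add(Add(Rational(-89, 112), 195), 41872) = Add(Rational(21751, 112), 41872) = Rational(4711415, 112)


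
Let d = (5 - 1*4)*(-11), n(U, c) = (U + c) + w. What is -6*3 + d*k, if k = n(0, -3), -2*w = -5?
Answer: -25/2 ≈ -12.500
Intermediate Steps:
w = 5/2 (w = -½*(-5) = 5/2 ≈ 2.5000)
n(U, c) = 5/2 + U + c (n(U, c) = (U + c) + 5/2 = 5/2 + U + c)
d = -11 (d = (5 - 4)*(-11) = 1*(-11) = -11)
k = -½ (k = 5/2 + 0 - 3 = -½ ≈ -0.50000)
-6*3 + d*k = -6*3 - 11*(-½) = -18 + 11/2 = -25/2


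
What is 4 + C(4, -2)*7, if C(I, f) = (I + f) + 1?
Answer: 25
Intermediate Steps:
C(I, f) = 1 + I + f
4 + C(4, -2)*7 = 4 + (1 + 4 - 2)*7 = 4 + 3*7 = 4 + 21 = 25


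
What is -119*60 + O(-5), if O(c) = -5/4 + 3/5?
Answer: -142813/20 ≈ -7140.6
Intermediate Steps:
O(c) = -13/20 (O(c) = -5*1/4 + 3*(1/5) = -5/4 + 3/5 = -13/20)
-119*60 + O(-5) = -119*60 - 13/20 = -7140 - 13/20 = -142813/20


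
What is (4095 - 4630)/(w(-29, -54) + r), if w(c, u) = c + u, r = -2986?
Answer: 535/3069 ≈ 0.17432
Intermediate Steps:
(4095 - 4630)/(w(-29, -54) + r) = (4095 - 4630)/((-29 - 54) - 2986) = -535/(-83 - 2986) = -535/(-3069) = -535*(-1/3069) = 535/3069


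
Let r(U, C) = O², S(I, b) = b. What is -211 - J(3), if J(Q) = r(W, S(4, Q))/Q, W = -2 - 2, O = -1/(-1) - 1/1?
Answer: -211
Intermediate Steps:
O = 0 (O = -1*(-1) - 1*1 = 1 - 1 = 0)
W = -4
r(U, C) = 0 (r(U, C) = 0² = 0)
J(Q) = 0 (J(Q) = 0/Q = 0)
-211 - J(3) = -211 - 1*0 = -211 + 0 = -211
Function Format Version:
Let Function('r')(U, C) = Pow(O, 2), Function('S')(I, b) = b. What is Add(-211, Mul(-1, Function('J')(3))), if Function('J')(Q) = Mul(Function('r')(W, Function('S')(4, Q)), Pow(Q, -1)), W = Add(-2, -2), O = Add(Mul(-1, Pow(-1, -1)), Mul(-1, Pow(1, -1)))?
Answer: -211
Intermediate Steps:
O = 0 (O = Add(Mul(-1, -1), Mul(-1, 1)) = Add(1, -1) = 0)
W = -4
Function('r')(U, C) = 0 (Function('r')(U, C) = Pow(0, 2) = 0)
Function('J')(Q) = 0 (Function('J')(Q) = Mul(0, Pow(Q, -1)) = 0)
Add(-211, Mul(-1, Function('J')(3))) = Add(-211, Mul(-1, 0)) = Add(-211, 0) = -211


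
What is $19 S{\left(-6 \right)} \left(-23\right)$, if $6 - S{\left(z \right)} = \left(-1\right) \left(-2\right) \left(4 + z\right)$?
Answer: $-4370$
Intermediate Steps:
$S{\left(z \right)} = -2 - 2 z$ ($S{\left(z \right)} = 6 - \left(-1\right) \left(-2\right) \left(4 + z\right) = 6 - 2 \left(4 + z\right) = 6 - \left(8 + 2 z\right) = -2 - 2 z$)
$19 S{\left(-6 \right)} \left(-23\right) = 19 \left(-2 - -12\right) \left(-23\right) = 19 \left(-2 + 12\right) \left(-23\right) = 19 \cdot 10 \left(-23\right) = 190 \left(-23\right) = -4370$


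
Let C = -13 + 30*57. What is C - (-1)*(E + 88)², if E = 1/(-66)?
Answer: 41113381/4356 ≈ 9438.3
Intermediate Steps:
E = -1/66 ≈ -0.015152
C = 1697 (C = -13 + 1710 = 1697)
C - (-1)*(E + 88)² = 1697 - (-1)*(-1/66 + 88)² = 1697 - (-1)*(5807/66)² = 1697 - (-1)*33721249/4356 = 1697 - 1*(-33721249/4356) = 1697 + 33721249/4356 = 41113381/4356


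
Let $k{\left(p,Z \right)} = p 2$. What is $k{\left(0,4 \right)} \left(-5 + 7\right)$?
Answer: $0$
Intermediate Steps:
$k{\left(p,Z \right)} = 2 p$
$k{\left(0,4 \right)} \left(-5 + 7\right) = 2 \cdot 0 \left(-5 + 7\right) = 0 \cdot 2 = 0$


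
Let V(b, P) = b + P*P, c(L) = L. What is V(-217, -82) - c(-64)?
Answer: 6571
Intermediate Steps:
V(b, P) = b + P²
V(-217, -82) - c(-64) = (-217 + (-82)²) - 1*(-64) = (-217 + 6724) + 64 = 6507 + 64 = 6571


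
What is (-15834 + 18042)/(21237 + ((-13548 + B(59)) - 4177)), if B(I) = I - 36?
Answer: 2208/3535 ≈ 0.62461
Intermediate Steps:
B(I) = -36 + I
(-15834 + 18042)/(21237 + ((-13548 + B(59)) - 4177)) = (-15834 + 18042)/(21237 + ((-13548 + (-36 + 59)) - 4177)) = 2208/(21237 + ((-13548 + 23) - 4177)) = 2208/(21237 + (-13525 - 4177)) = 2208/(21237 - 17702) = 2208/3535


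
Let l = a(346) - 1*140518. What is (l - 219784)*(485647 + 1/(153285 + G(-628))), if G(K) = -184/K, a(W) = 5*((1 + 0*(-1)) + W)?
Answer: -4190744354999868578/24065791 ≈ -1.7414e+11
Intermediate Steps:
a(W) = 5 + 5*W (a(W) = 5*((1 + 0) + W) = 5*(1 + W) = 5 + 5*W)
l = -138783 (l = (5 + 5*346) - 1*140518 = (5 + 1730) - 140518 = 1735 - 140518 = -138783)
(l - 219784)*(485647 + 1/(153285 + G(-628))) = (-138783 - 219784)*(485647 + 1/(153285 - 184/(-628))) = -358567*(485647 + 1/(153285 - 184*(-1/628))) = -358567*(485647 + 1/(153285 + 46/157)) = -358567*(485647 + 1/(24065791/157)) = -358567*(485647 + 157/24065791) = -358567*11687479201934/24065791 = -4190744354999868578/24065791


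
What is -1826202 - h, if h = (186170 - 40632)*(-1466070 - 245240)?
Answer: 249058808578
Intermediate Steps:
h = -249060634780 (h = 145538*(-1711310) = -249060634780)
-1826202 - h = -1826202 - 1*(-249060634780) = -1826202 + 249060634780 = 249058808578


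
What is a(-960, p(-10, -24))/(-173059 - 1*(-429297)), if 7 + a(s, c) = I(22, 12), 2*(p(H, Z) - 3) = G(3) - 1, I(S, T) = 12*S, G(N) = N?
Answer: 257/256238 ≈ 0.0010030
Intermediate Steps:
p(H, Z) = 4 (p(H, Z) = 3 + (3 - 1)/2 = 3 + (1/2)*2 = 3 + 1 = 4)
a(s, c) = 257 (a(s, c) = -7 + 12*22 = -7 + 264 = 257)
a(-960, p(-10, -24))/(-173059 - 1*(-429297)) = 257/(-173059 - 1*(-429297)) = 257/(-173059 + 429297) = 257/256238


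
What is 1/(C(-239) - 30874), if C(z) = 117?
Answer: -1/30757 ≈ -3.2513e-5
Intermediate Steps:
1/(C(-239) - 30874) = 1/(117 - 30874) = 1/(-30757) = -1/30757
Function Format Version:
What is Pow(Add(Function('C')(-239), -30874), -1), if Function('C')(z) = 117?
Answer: Rational(-1, 30757) ≈ -3.2513e-5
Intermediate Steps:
Pow(Add(Function('C')(-239), -30874), -1) = Pow(Add(117, -30874), -1) = Pow(-30757, -1) = Rational(-1, 30757)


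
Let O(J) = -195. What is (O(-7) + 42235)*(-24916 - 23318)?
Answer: -2027757360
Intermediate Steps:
(O(-7) + 42235)*(-24916 - 23318) = (-195 + 42235)*(-24916 - 23318) = 42040*(-48234) = -2027757360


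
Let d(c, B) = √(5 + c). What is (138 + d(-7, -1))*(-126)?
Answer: -17388 - 126*I*√2 ≈ -17388.0 - 178.19*I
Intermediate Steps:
(138 + d(-7, -1))*(-126) = (138 + √(5 - 7))*(-126) = (138 + √(-2))*(-126) = (138 + I*√2)*(-126) = -17388 - 126*I*√2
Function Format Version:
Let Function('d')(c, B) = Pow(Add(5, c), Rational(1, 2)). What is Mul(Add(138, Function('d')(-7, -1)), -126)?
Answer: Add(-17388, Mul(-126, I, Pow(2, Rational(1, 2)))) ≈ Add(-17388., Mul(-178.19, I))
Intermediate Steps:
Mul(Add(138, Function('d')(-7, -1)), -126) = Mul(Add(138, Pow(Add(5, -7), Rational(1, 2))), -126) = Mul(Add(138, Pow(-2, Rational(1, 2))), -126) = Mul(Add(138, Mul(I, Pow(2, Rational(1, 2)))), -126) = Add(-17388, Mul(-126, I, Pow(2, Rational(1, 2))))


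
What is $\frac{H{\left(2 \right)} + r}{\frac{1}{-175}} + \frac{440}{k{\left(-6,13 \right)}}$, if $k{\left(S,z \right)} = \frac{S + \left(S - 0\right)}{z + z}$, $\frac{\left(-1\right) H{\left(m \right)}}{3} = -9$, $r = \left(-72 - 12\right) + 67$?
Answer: $- \frac{8110}{3} \approx -2703.3$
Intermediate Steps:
$r = -17$ ($r = -84 + 67 = -17$)
$H{\left(m \right)} = 27$ ($H{\left(m \right)} = \left(-3\right) \left(-9\right) = 27$)
$k{\left(S,z \right)} = \frac{S}{z}$ ($k{\left(S,z \right)} = \frac{S + \left(S + 0\right)}{2 z} = \left(S + S\right) \frac{1}{2 z} = 2 S \frac{1}{2 z} = \frac{S}{z}$)
$\frac{H{\left(2 \right)} + r}{\frac{1}{-175}} + \frac{440}{k{\left(-6,13 \right)}} = \frac{27 - 17}{\frac{1}{-175}} + \frac{440}{\left(-6\right) \frac{1}{13}} = \frac{10}{- \frac{1}{175}} + \frac{440}{\left(-6\right) \frac{1}{13}} = 10 \left(-175\right) + \frac{440}{- \frac{6}{13}} = -1750 + 440 \left(- \frac{13}{6}\right) = -1750 - \frac{2860}{3} = - \frac{8110}{3}$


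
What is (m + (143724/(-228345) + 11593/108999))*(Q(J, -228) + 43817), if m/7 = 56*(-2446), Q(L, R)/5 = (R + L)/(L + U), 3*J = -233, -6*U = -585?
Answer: -5915107447179275311643/141039801045 ≈ -4.1939e+10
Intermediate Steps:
U = 195/2 (U = -⅙*(-585) = 195/2 ≈ 97.500)
J = -233/3 (J = (⅓)*(-233) = -233/3 ≈ -77.667)
Q(L, R) = 5*(L + R)/(195/2 + L) (Q(L, R) = 5*((R + L)/(L + 195/2)) = 5*((L + R)/(195/2 + L)) = 5*(L + R)/(195/2 + L))
m = -958832 (m = 7*(56*(-2446)) = 7*(-136976) = -958832)
(m + (143724/(-228345) + 11593/108999))*(Q(J, -228) + 43817) = (-958832 + (143724/(-228345) + 11593/108999))*(10*(-233/3 - 228)/(195 + 2*(-233/3)) + 43817) = (-958832 + (143724*(-1/228345) + 11593*(1/108999)))*(10*(-917/3)/(195 - 466/3) + 43817) = (-958832 + (-47908/76115 + 11593/108999))*(10*(-917/3)/(119/3) + 43817) = (-958832 - 4339522897/8296458885)*(10*(3/119)*(-917/3) + 43817) = -7954914605145217*(-1310/17 + 43817)/8296458885 = -7954914605145217/8296458885*743579/17 = -5915107447179275311643/141039801045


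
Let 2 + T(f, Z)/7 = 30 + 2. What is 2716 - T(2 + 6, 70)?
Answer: 2506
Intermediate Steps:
T(f, Z) = 210 (T(f, Z) = -14 + 7*(30 + 2) = -14 + 7*32 = -14 + 224 = 210)
2716 - T(2 + 6, 70) = 2716 - 1*210 = 2716 - 210 = 2506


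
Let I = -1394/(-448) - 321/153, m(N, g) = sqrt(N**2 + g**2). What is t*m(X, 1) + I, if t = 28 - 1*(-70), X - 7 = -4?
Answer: 11579/11424 + 98*sqrt(10) ≈ 310.92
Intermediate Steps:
X = 3 (X = 7 - 4 = 3)
t = 98 (t = 28 + 70 = 98)
I = 11579/11424 (I = -1394*(-1/448) - 321*1/153 = 697/224 - 107/51 = 11579/11424 ≈ 1.0136)
t*m(X, 1) + I = 98*sqrt(3**2 + 1**2) + 11579/11424 = 98*sqrt(9 + 1) + 11579/11424 = 98*sqrt(10) + 11579/11424 = 11579/11424 + 98*sqrt(10)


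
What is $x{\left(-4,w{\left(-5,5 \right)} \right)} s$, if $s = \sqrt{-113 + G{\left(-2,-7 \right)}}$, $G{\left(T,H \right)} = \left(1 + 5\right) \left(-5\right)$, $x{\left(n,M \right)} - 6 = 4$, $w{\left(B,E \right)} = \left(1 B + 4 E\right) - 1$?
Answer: $10 i \sqrt{143} \approx 119.58 i$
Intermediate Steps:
$w{\left(B,E \right)} = -1 + B + 4 E$ ($w{\left(B,E \right)} = \left(B + 4 E\right) - 1 = -1 + B + 4 E$)
$x{\left(n,M \right)} = 10$ ($x{\left(n,M \right)} = 6 + 4 = 10$)
$G{\left(T,H \right)} = -30$ ($G{\left(T,H \right)} = 6 \left(-5\right) = -30$)
$s = i \sqrt{143}$ ($s = \sqrt{-113 - 30} = \sqrt{-143} = i \sqrt{143} \approx 11.958 i$)
$x{\left(-4,w{\left(-5,5 \right)} \right)} s = 10 i \sqrt{143}$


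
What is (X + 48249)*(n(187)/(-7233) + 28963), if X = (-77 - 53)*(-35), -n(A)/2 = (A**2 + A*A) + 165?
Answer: 11068232458415/7233 ≈ 1.5302e+9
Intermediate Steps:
n(A) = -330 - 4*A**2 (n(A) = -2*((A**2 + A*A) + 165) = -2*((A**2 + A**2) + 165) = -2*(2*A**2 + 165) = -2*(165 + 2*A**2) = -330 - 4*A**2)
X = 4550 (X = -130*(-35) = 4550)
(X + 48249)*(n(187)/(-7233) + 28963) = (4550 + 48249)*((-330 - 4*187**2)/(-7233) + 28963) = 52799*((-330 - 4*34969)*(-1/7233) + 28963) = 52799*((-330 - 139876)*(-1/7233) + 28963) = 52799*(-140206*(-1/7233) + 28963) = 52799*(140206/7233 + 28963) = 52799*(209629585/7233) = 11068232458415/7233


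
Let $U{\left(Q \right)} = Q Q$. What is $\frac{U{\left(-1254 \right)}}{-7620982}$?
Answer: $- \frac{786258}{3810491} \approx -0.20634$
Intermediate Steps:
$U{\left(Q \right)} = Q^{2}$
$\frac{U{\left(-1254 \right)}}{-7620982} = \frac{\left(-1254\right)^{2}}{-7620982} = 1572516 \left(- \frac{1}{7620982}\right) = - \frac{786258}{3810491}$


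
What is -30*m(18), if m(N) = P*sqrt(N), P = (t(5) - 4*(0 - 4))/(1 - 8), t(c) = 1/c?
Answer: 1458*sqrt(2)/7 ≈ 294.56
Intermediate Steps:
P = -81/35 (P = (1/5 - 4*(0 - 4))/(1 - 8) = (1/5 - 4*(-4))/(-7) = (1/5 + 16)*(-1/7) = (81/5)*(-1/7) = -81/35 ≈ -2.3143)
m(N) = -81*sqrt(N)/35
-30*m(18) = -(-486)*sqrt(18)/7 = -(-486)*3*sqrt(2)/7 = -(-1458)*sqrt(2)/7 = 1458*sqrt(2)/7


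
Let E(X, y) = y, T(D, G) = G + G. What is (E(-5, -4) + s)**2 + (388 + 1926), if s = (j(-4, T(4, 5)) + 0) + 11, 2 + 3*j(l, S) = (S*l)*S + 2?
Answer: 164467/9 ≈ 18274.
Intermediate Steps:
T(D, G) = 2*G
j(l, S) = l*S**2/3 (j(l, S) = -2/3 + ((S*l)*S + 2)/3 = -2/3 + (l*S**2 + 2)/3 = -2/3 + (2 + l*S**2)/3 = -2/3 + (2/3 + l*S**2/3) = l*S**2/3)
s = -367/3 (s = ((1/3)*(-4)*(2*5)**2 + 0) + 11 = ((1/3)*(-4)*10**2 + 0) + 11 = ((1/3)*(-4)*100 + 0) + 11 = (-400/3 + 0) + 11 = -400/3 + 11 = -367/3 ≈ -122.33)
(E(-5, -4) + s)**2 + (388 + 1926) = (-4 - 367/3)**2 + (388 + 1926) = (-379/3)**2 + 2314 = 143641/9 + 2314 = 164467/9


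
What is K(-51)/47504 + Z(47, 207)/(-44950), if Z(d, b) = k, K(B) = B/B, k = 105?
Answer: -494297/213530480 ≈ -0.0023149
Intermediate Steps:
K(B) = 1
Z(d, b) = 105
K(-51)/47504 + Z(47, 207)/(-44950) = 1/47504 + 105/(-44950) = 1*(1/47504) + 105*(-1/44950) = 1/47504 - 21/8990 = -494297/213530480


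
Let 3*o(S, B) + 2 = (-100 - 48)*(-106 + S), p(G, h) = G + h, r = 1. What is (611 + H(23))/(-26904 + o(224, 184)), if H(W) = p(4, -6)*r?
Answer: -609/32726 ≈ -0.018609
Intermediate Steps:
H(W) = -2 (H(W) = (4 - 6)*1 = -2*1 = -2)
o(S, B) = 15686/3 - 148*S/3 (o(S, B) = -⅔ + ((-100 - 48)*(-106 + S))/3 = -⅔ + (-148*(-106 + S))/3 = -⅔ + (15688 - 148*S)/3 = -⅔ + (15688/3 - 148*S/3) = 15686/3 - 148*S/3)
(611 + H(23))/(-26904 + o(224, 184)) = (611 - 2)/(-26904 + (15686/3 - 148/3*224)) = 609/(-26904 + (15686/3 - 33152/3)) = 609/(-26904 - 5822) = 609/(-32726) = 609*(-1/32726) = -609/32726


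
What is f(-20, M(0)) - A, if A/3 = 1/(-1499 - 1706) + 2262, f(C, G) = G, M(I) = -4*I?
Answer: -21749127/3205 ≈ -6786.0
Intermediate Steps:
A = 21749127/3205 (A = 3*(1/(-1499 - 1706) + 2262) = 3*(1/(-3205) + 2262) = 3*(-1/3205 + 2262) = 3*(7249709/3205) = 21749127/3205 ≈ 6786.0)
f(-20, M(0)) - A = -4*0 - 1*21749127/3205 = 0 - 21749127/3205 = -21749127/3205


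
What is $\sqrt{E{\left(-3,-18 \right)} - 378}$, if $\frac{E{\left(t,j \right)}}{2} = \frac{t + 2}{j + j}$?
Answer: $\frac{i \sqrt{13606}}{6} \approx 19.441 i$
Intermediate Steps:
$E{\left(t,j \right)} = \frac{2 + t}{j}$ ($E{\left(t,j \right)} = 2 \frac{t + 2}{j + j} = 2 \frac{2 + t}{2 j} = \frac{2 + t}{j}$)
$\sqrt{E{\left(-3,-18 \right)} - 378} = \sqrt{\frac{2 - 3}{-18} - 378} = \sqrt{\left(- \frac{1}{18}\right) \left(-1\right) - 378} = \sqrt{\frac{1}{18} - 378} = \sqrt{- \frac{6803}{18}} = \frac{i \sqrt{13606}}{6}$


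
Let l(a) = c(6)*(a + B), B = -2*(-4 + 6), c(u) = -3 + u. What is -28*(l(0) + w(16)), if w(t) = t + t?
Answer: -560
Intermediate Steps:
w(t) = 2*t
B = -4 (B = -2*2 = -4)
l(a) = -12 + 3*a (l(a) = (-3 + 6)*(a - 4) = 3*(-4 + a) = -12 + 3*a)
-28*(l(0) + w(16)) = -28*((-12 + 3*0) + 2*16) = -28*((-12 + 0) + 32) = -28*(-12 + 32) = -28*20 = -560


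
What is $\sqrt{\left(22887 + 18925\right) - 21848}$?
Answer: $2 \sqrt{4991} \approx 141.29$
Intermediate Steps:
$\sqrt{\left(22887 + 18925\right) - 21848} = \sqrt{41812 - 21848} = \sqrt{19964} = 2 \sqrt{4991}$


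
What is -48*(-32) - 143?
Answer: 1393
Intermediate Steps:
-48*(-32) - 143 = 1536 - 143 = 1393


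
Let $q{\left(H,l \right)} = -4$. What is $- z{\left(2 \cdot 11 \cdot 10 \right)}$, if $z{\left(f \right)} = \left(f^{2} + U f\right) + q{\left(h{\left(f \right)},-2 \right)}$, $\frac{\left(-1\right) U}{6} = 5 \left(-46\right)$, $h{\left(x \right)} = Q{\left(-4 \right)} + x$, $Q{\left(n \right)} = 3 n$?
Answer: $-351996$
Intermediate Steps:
$h{\left(x \right)} = -12 + x$ ($h{\left(x \right)} = 3 \left(-4\right) + x = -12 + x$)
$U = 1380$ ($U = - 6 \cdot 5 \left(-46\right) = \left(-6\right) \left(-230\right) = 1380$)
$z{\left(f \right)} = -4 + f^{2} + 1380 f$ ($z{\left(f \right)} = \left(f^{2} + 1380 f\right) - 4 = -4 + f^{2} + 1380 f$)
$- z{\left(2 \cdot 11 \cdot 10 \right)} = - (-4 + \left(2 \cdot 11 \cdot 10\right)^{2} + 1380 \cdot 2 \cdot 11 \cdot 10) = - (-4 + \left(22 \cdot 10\right)^{2} + 1380 \cdot 22 \cdot 10) = - (-4 + 220^{2} + 1380 \cdot 220) = - (-4 + 48400 + 303600) = \left(-1\right) 351996 = -351996$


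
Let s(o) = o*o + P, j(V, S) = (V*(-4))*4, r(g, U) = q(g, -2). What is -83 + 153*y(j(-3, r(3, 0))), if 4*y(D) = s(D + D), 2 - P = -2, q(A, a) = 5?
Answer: 352582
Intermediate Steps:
P = 4 (P = 2 - 1*(-2) = 2 + 2 = 4)
r(g, U) = 5
j(V, S) = -16*V (j(V, S) = -4*V*4 = -16*V)
s(o) = 4 + o**2 (s(o) = o*o + 4 = o**2 + 4 = 4 + o**2)
y(D) = 1 + D**2 (y(D) = (4 + (D + D)**2)/4 = (4 + (2*D)**2)/4 = (4 + 4*D**2)/4 = 1 + D**2)
-83 + 153*y(j(-3, r(3, 0))) = -83 + 153*(1 + (-16*(-3))**2) = -83 + 153*(1 + 48**2) = -83 + 153*(1 + 2304) = -83 + 153*2305 = -83 + 352665 = 352582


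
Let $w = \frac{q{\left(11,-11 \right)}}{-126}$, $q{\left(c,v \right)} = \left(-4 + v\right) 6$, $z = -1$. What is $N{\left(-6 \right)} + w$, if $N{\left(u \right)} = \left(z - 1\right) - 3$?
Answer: $- \frac{30}{7} \approx -4.2857$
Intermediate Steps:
$q{\left(c,v \right)} = -24 + 6 v$
$N{\left(u \right)} = -5$ ($N{\left(u \right)} = \left(-1 - 1\right) - 3 = -2 - 3 = -5$)
$w = \frac{5}{7}$ ($w = \frac{-24 + 6 \left(-11\right)}{-126} = \left(-24 - 66\right) \left(- \frac{1}{126}\right) = \left(-90\right) \left(- \frac{1}{126}\right) = \frac{5}{7} \approx 0.71429$)
$N{\left(-6 \right)} + w = -5 + \frac{5}{7} = - \frac{30}{7}$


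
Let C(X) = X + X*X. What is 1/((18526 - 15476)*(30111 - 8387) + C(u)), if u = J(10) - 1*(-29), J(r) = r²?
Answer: 1/66274970 ≈ 1.5089e-8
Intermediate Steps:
u = 129 (u = 10² - 1*(-29) = 100 + 29 = 129)
C(X) = X + X²
1/((18526 - 15476)*(30111 - 8387) + C(u)) = 1/((18526 - 15476)*(30111 - 8387) + 129*(1 + 129)) = 1/(3050*21724 + 129*130) = 1/(66258200 + 16770) = 1/66274970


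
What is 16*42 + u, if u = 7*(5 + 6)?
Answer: 749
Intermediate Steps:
u = 77 (u = 7*11 = 77)
16*42 + u = 16*42 + 77 = 672 + 77 = 749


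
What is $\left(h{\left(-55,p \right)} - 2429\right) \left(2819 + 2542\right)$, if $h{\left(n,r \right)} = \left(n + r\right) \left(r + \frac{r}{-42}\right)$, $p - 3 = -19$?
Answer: $- \frac{49537427}{7} \approx -7.0768 \cdot 10^{6}$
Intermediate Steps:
$p = -16$ ($p = 3 - 19 = -16$)
$h{\left(n,r \right)} = \frac{41 r \left(n + r\right)}{42}$ ($h{\left(n,r \right)} = \left(n + r\right) \left(r + r \left(- \frac{1}{42}\right)\right) = \left(n + r\right) \left(r - \frac{r}{42}\right) = \left(n + r\right) \frac{41 r}{42} = \frac{41 r \left(n + r\right)}{42}$)
$\left(h{\left(-55,p \right)} - 2429\right) \left(2819 + 2542\right) = \left(\frac{41}{42} \left(-16\right) \left(-55 - 16\right) - 2429\right) \left(2819 + 2542\right) = \left(\frac{41}{42} \left(-16\right) \left(-71\right) - 2429\right) 5361 = \left(\frac{23288}{21} - 2429\right) 5361 = \left(- \frac{27721}{21}\right) 5361 = - \frac{49537427}{7}$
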